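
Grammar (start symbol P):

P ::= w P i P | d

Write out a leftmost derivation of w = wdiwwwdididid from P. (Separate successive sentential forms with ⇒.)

P⇒wPiP⇒wdiP⇒wdiwPiP⇒wdiwwPiPiP⇒wdiwwwPiPiPiP⇒wdiwwwdiPiPiP⇒wdiwwwdidiPiP⇒wdiwwwdididiP⇒wdiwwwdididid

P ⇒ wPiP   [P ::= w P i P]
wPiP ⇒ wdiP   [P ::= d]
wdiP ⇒ wdiwPiP   [P ::= w P i P]
wdiwPiP ⇒ wdiwwPiPiP   [P ::= w P i P]
wdiwwPiPiP ⇒ wdiwwwPiPiPiP   [P ::= w P i P]
wdiwwwPiPiPiP ⇒ wdiwwwdiPiPiP   [P ::= d]
wdiwwwdiPiPiP ⇒ wdiwwwdidiPiP   [P ::= d]
wdiwwwdidiPiP ⇒ wdiwwwdididiP   [P ::= d]
wdiwwwdididiP ⇒ wdiwwwdididid   [P ::= d]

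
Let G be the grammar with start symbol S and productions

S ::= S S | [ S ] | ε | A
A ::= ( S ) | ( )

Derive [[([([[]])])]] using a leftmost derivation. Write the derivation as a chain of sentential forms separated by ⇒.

S ⇒ [S]   [S ::= [ S ]]
[S] ⇒ [[S]]   [S ::= [ S ]]
[[S]] ⇒ [[A]]   [S ::= A]
[[A]] ⇒ [[(S)]]   [A ::= ( S )]
[[(S)]] ⇒ [[(SS)]]   [S ::= S S]
[[(SS)]] ⇒ [[([S]S)]]   [S ::= [ S ]]
[[([S]S)]] ⇒ [[([A]S)]]   [S ::= A]
[[([A]S)]] ⇒ [[([(S)]S)]]   [A ::= ( S )]
[[([(S)]S)]] ⇒ [[([([S])]S)]]   [S ::= [ S ]]
[[([([S])]S)]] ⇒ [[([([[S]])]S)]]   [S ::= [ S ]]
[[([([[S]])]S)]] ⇒ [[([([[]])]S)]]   [S ::= ε]
[[([([[]])]S)]] ⇒ [[([([[]])])]]   [S ::= ε]

S⇒[S]⇒[[S]]⇒[[A]]⇒[[(S)]]⇒[[(SS)]]⇒[[([S]S)]]⇒[[([A]S)]]⇒[[([(S)]S)]]⇒[[([([S])]S)]]⇒[[([([[S]])]S)]]⇒[[([([[]])]S)]]⇒[[([([[]])])]]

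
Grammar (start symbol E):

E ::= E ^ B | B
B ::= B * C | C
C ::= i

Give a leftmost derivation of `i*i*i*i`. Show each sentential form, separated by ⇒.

E ⇒ B ⇒ B*C ⇒ B*C*C ⇒ B*C*C*C ⇒ C*C*C*C ⇒ i*C*C*C ⇒ i*i*C*C ⇒ i*i*i*C ⇒ i*i*i*i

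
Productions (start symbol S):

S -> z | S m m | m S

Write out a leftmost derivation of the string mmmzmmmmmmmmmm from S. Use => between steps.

S => mS   [S -> m S]
mS => mSmm   [S -> S m m]
mSmm => mSmmmm   [S -> S m m]
mSmmmm => mSmmmmmm   [S -> S m m]
mSmmmmmm => mmSmmmmmm   [S -> m S]
mmSmmmmmm => mmSmmmmmmmm   [S -> S m m]
mmSmmmmmmmm => mmSmmmmmmmmmm   [S -> S m m]
mmSmmmmmmmmmm => mmmSmmmmmmmmmm   [S -> m S]
mmmSmmmmmmmmmm => mmmzmmmmmmmmmm   [S -> z]

S=>mS=>mSmm=>mSmmmm=>mSmmmmmm=>mmSmmmmmm=>mmSmmmmmmmm=>mmSmmmmmmmmmm=>mmmSmmmmmmmmmm=>mmmzmmmmmmmmmm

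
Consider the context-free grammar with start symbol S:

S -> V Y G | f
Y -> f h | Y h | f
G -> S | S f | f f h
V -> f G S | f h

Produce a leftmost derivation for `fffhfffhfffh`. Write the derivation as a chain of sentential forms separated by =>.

S => VYG   [S -> V Y G]
VYG => fGSYG   [V -> f G S]
fGSYG => fSSYG   [G -> S]
fSSYG => ffSYG   [S -> f]
ffSYG => ffVYGYG   [S -> V Y G]
ffVYGYG => fffhYGYG   [V -> f h]
fffhYGYG => fffhfGYG   [Y -> f]
fffhfGYG => fffhfffhYG   [G -> f f h]
fffhfffhYG => fffhfffhfG   [Y -> f]
fffhfffhfG => fffhfffhfffh   [G -> f f h]

S => VYG => fGSYG => fSSYG => ffSYG => ffVYGYG => fffhYGYG => fffhfGYG => fffhfffhYG => fffhfffhfG => fffhfffhfffh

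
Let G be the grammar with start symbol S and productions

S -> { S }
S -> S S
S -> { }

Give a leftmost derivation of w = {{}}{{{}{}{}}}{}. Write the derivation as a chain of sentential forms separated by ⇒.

S ⇒ SS   [S -> S S]
SS ⇒ {S}S   [S -> { S }]
{S}S ⇒ {{}}S   [S -> { }]
{{}}S ⇒ {{}}SS   [S -> S S]
{{}}SS ⇒ {{}}{S}S   [S -> { S }]
{{}}{S}S ⇒ {{}}{{S}}S   [S -> { S }]
{{}}{{S}}S ⇒ {{}}{{SS}}S   [S -> S S]
{{}}{{SS}}S ⇒ {{}}{{SSS}}S   [S -> S S]
{{}}{{SSS}}S ⇒ {{}}{{{}SS}}S   [S -> { }]
{{}}{{{}SS}}S ⇒ {{}}{{{}{}S}}S   [S -> { }]
{{}}{{{}{}S}}S ⇒ {{}}{{{}{}{}}}S   [S -> { }]
{{}}{{{}{}{}}}S ⇒ {{}}{{{}{}{}}}{}   [S -> { }]

S ⇒ SS ⇒ {S}S ⇒ {{}}S ⇒ {{}}SS ⇒ {{}}{S}S ⇒ {{}}{{S}}S ⇒ {{}}{{SS}}S ⇒ {{}}{{SSS}}S ⇒ {{}}{{{}SS}}S ⇒ {{}}{{{}{}S}}S ⇒ {{}}{{{}{}{}}}S ⇒ {{}}{{{}{}{}}}{}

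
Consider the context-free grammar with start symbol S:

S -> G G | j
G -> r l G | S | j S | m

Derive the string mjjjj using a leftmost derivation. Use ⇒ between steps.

S ⇒ GG   [S -> G G]
GG ⇒ SG   [G -> S]
SG ⇒ GGG   [S -> G G]
GGG ⇒ mGG   [G -> m]
mGG ⇒ mSG   [G -> S]
mSG ⇒ mGGG   [S -> G G]
mGGG ⇒ mSGG   [G -> S]
mSGG ⇒ mjGG   [S -> j]
mjGG ⇒ mjSG   [G -> S]
mjSG ⇒ mjjG   [S -> j]
mjjG ⇒ mjjjS   [G -> j S]
mjjjS ⇒ mjjjj   [S -> j]

S ⇒ GG ⇒ SG ⇒ GGG ⇒ mGG ⇒ mSG ⇒ mGGG ⇒ mSGG ⇒ mjGG ⇒ mjSG ⇒ mjjG ⇒ mjjjS ⇒ mjjjj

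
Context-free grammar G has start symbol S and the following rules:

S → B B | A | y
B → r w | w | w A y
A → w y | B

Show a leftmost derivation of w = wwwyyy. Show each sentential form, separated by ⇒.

S⇒A⇒B⇒wAy⇒wBy⇒wwAyy⇒wwwyyy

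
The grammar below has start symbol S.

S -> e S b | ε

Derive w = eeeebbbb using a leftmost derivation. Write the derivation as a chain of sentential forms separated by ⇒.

S ⇒ eSb ⇒ eeSbb ⇒ eeeSbbb ⇒ eeeeSbbbb ⇒ eeeebbbb

S ⇒ eSb   [S -> e S b]
eSb ⇒ eeSbb   [S -> e S b]
eeSbb ⇒ eeeSbbb   [S -> e S b]
eeeSbbb ⇒ eeeeSbbbb   [S -> e S b]
eeeeSbbbb ⇒ eeeebbbb   [S -> ε]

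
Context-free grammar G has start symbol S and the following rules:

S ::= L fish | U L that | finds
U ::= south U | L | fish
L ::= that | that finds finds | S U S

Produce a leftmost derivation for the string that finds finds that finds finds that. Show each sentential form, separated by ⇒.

S ⇒ U L that   [S ::= U L that]
U L that ⇒ L L that   [U ::= L]
L L that ⇒ that finds finds L that   [L ::= that finds finds]
that finds finds L that ⇒ that finds finds that finds finds that   [L ::= that finds finds]

S ⇒ U L that ⇒ L L that ⇒ that finds finds L that ⇒ that finds finds that finds finds that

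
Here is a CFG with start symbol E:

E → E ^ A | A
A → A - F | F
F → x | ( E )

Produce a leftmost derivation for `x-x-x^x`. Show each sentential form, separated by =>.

E => E^A => A^A => A-F^A => A-F-F^A => F-F-F^A => x-F-F^A => x-x-F^A => x-x-x^A => x-x-x^F => x-x-x^x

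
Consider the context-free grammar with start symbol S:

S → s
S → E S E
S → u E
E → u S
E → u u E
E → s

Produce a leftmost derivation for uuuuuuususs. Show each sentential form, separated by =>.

S=>ESE=>uuESE=>uuuuESE=>uuuuuuESE=>uuuuuuuSSE=>uuuuuuusSE=>uuuuuuusuEE=>uuuuuuususE=>uuuuuuususs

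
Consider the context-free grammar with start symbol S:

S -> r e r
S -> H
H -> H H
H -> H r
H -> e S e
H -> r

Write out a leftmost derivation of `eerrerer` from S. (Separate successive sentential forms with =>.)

S => H => HH => eSeH => eHeH => eHreH => eeSereH => eeHereH => eeHrereH => eerrereH => eerrerer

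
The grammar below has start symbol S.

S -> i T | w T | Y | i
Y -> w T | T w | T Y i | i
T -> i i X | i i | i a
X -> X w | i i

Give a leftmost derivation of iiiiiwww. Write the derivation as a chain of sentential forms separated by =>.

S => iT   [S -> i T]
iT => iiiX   [T -> i i X]
iiiX => iiiXw   [X -> X w]
iiiXw => iiiXww   [X -> X w]
iiiXww => iiiXwww   [X -> X w]
iiiXwww => iiiiiwww   [X -> i i]

S => iT => iiiX => iiiXw => iiiXww => iiiXwww => iiiiiwww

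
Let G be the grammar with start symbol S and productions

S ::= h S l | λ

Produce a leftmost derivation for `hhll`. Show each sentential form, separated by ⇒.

S ⇒ hSl   [S ::= h S l]
hSl ⇒ hhSll   [S ::= h S l]
hhSll ⇒ hhll   [S ::= λ]

S ⇒ hSl ⇒ hhSll ⇒ hhll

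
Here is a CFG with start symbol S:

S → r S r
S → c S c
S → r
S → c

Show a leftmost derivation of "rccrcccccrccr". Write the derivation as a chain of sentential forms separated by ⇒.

S ⇒ rSr   [S → r S r]
rSr ⇒ rcScr   [S → c S c]
rcScr ⇒ rccSccr   [S → c S c]
rccSccr ⇒ rccrSrccr   [S → r S r]
rccrSrccr ⇒ rccrcScrccr   [S → c S c]
rccrcScrccr ⇒ rccrccSccrccr   [S → c S c]
rccrccSccrccr ⇒ rccrcccccrccr   [S → c]

S ⇒ rSr ⇒ rcScr ⇒ rccSccr ⇒ rccrSrccr ⇒ rccrcScrccr ⇒ rccrccSccrccr ⇒ rccrcccccrccr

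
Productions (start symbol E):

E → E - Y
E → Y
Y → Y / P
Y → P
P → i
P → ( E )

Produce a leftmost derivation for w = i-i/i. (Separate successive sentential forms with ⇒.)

E ⇒ E-Y   [E → E - Y]
E-Y ⇒ Y-Y   [E → Y]
Y-Y ⇒ P-Y   [Y → P]
P-Y ⇒ i-Y   [P → i]
i-Y ⇒ i-Y/P   [Y → Y / P]
i-Y/P ⇒ i-P/P   [Y → P]
i-P/P ⇒ i-i/P   [P → i]
i-i/P ⇒ i-i/i   [P → i]

E ⇒ E-Y ⇒ Y-Y ⇒ P-Y ⇒ i-Y ⇒ i-Y/P ⇒ i-P/P ⇒ i-i/P ⇒ i-i/i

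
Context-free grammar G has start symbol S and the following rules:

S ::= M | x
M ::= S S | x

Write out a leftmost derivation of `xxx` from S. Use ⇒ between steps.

S ⇒ M ⇒ SS ⇒ MS ⇒ SSS ⇒ MSS ⇒ xSS ⇒ xMS ⇒ xxS ⇒ xxx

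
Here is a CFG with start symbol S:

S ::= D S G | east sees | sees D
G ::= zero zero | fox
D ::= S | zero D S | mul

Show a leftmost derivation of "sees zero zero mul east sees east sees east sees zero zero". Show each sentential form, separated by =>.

S => D S G => S S G => sees D S G => sees zero D S S G => sees zero zero D S S S G => sees zero zero mul S S S G => sees zero zero mul east sees S S G => sees zero zero mul east sees east sees S G => sees zero zero mul east sees east sees east sees G => sees zero zero mul east sees east sees east sees zero zero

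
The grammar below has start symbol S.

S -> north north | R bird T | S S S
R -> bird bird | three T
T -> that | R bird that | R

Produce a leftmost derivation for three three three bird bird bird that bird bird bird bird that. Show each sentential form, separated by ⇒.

S ⇒ R bird T   [S -> R bird T]
R bird T ⇒ three T bird T   [R -> three T]
three T bird T ⇒ three R bird that bird T   [T -> R bird that]
three R bird that bird T ⇒ three three T bird that bird T   [R -> three T]
three three T bird that bird T ⇒ three three R bird that bird T   [T -> R]
three three R bird that bird T ⇒ three three three T bird that bird T   [R -> three T]
three three three T bird that bird T ⇒ three three three R bird that bird T   [T -> R]
three three three R bird that bird T ⇒ three three three bird bird bird that bird T   [R -> bird bird]
three three three bird bird bird that bird T ⇒ three three three bird bird bird that bird R bird that   [T -> R bird that]
three three three bird bird bird that bird R bird that ⇒ three three three bird bird bird that bird bird bird bird that   [R -> bird bird]

S ⇒ R bird T ⇒ three T bird T ⇒ three R bird that bird T ⇒ three three T bird that bird T ⇒ three three R bird that bird T ⇒ three three three T bird that bird T ⇒ three three three R bird that bird T ⇒ three three three bird bird bird that bird T ⇒ three three three bird bird bird that bird R bird that ⇒ three three three bird bird bird that bird bird bird bird that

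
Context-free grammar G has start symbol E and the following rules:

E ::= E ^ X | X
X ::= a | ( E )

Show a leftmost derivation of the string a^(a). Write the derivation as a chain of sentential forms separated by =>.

E => E^X   [E ::= E ^ X]
E^X => X^X   [E ::= X]
X^X => a^X   [X ::= a]
a^X => a^(E)   [X ::= ( E )]
a^(E) => a^(X)   [E ::= X]
a^(X) => a^(a)   [X ::= a]

E => E^X => X^X => a^X => a^(E) => a^(X) => a^(a)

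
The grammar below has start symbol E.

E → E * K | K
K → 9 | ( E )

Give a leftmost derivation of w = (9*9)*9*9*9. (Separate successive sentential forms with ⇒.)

E⇒E*K⇒E*K*K⇒E*K*K*K⇒K*K*K*K⇒(E)*K*K*K⇒(E*K)*K*K*K⇒(K*K)*K*K*K⇒(9*K)*K*K*K⇒(9*9)*K*K*K⇒(9*9)*9*K*K⇒(9*9)*9*9*K⇒(9*9)*9*9*9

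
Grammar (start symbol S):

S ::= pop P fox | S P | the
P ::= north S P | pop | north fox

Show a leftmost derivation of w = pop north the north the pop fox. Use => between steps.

S => pop P fox   [S ::= pop P fox]
pop P fox => pop north S P fox   [P ::= north S P]
pop north S P fox => pop north the P fox   [S ::= the]
pop north the P fox => pop north the north S P fox   [P ::= north S P]
pop north the north S P fox => pop north the north the P fox   [S ::= the]
pop north the north the P fox => pop north the north the pop fox   [P ::= pop]

S => pop P fox => pop north S P fox => pop north the P fox => pop north the north S P fox => pop north the north the P fox => pop north the north the pop fox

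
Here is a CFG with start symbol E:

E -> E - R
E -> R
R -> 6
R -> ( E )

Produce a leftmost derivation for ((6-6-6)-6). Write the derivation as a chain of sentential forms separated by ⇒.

E ⇒ R   [E -> R]
R ⇒ (E)   [R -> ( E )]
(E) ⇒ (E-R)   [E -> E - R]
(E-R) ⇒ (R-R)   [E -> R]
(R-R) ⇒ ((E)-R)   [R -> ( E )]
((E)-R) ⇒ ((E-R)-R)   [E -> E - R]
((E-R)-R) ⇒ ((E-R-R)-R)   [E -> E - R]
((E-R-R)-R) ⇒ ((R-R-R)-R)   [E -> R]
((R-R-R)-R) ⇒ ((6-R-R)-R)   [R -> 6]
((6-R-R)-R) ⇒ ((6-6-R)-R)   [R -> 6]
((6-6-R)-R) ⇒ ((6-6-6)-R)   [R -> 6]
((6-6-6)-R) ⇒ ((6-6-6)-6)   [R -> 6]

E ⇒ R ⇒ (E) ⇒ (E-R) ⇒ (R-R) ⇒ ((E)-R) ⇒ ((E-R)-R) ⇒ ((E-R-R)-R) ⇒ ((R-R-R)-R) ⇒ ((6-R-R)-R) ⇒ ((6-6-R)-R) ⇒ ((6-6-6)-R) ⇒ ((6-6-6)-6)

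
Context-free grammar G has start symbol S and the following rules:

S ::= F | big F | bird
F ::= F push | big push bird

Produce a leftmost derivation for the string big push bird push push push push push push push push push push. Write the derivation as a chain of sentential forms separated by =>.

S => F => F push => F push push => F push push push => F push push push push => F push push push push push => F push push push push push push => F push push push push push push push => F push push push push push push push push => F push push push push push push push push push => F push push push push push push push push push push => big push bird push push push push push push push push push push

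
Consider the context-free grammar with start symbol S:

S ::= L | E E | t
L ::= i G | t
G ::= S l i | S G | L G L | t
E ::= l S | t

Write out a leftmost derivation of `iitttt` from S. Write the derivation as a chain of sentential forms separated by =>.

S => L   [S ::= L]
L => iG   [L ::= i G]
iG => iLGL   [G ::= L G L]
iLGL => iiGGL   [L ::= i G]
iiGGL => iiSGGL   [G ::= S G]
iiSGGL => iitGGL   [S ::= t]
iitGGL => iittGL   [G ::= t]
iittGL => iitttL   [G ::= t]
iitttL => iitttt   [L ::= t]

S => L => iG => iLGL => iiGGL => iiSGGL => iitGGL => iittGL => iitttL => iitttt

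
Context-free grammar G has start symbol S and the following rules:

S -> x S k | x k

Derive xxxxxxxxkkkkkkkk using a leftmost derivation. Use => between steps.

S => xSk   [S -> x S k]
xSk => xxSkk   [S -> x S k]
xxSkk => xxxSkkk   [S -> x S k]
xxxSkkk => xxxxSkkkk   [S -> x S k]
xxxxSkkkk => xxxxxSkkkkk   [S -> x S k]
xxxxxSkkkkk => xxxxxxSkkkkkk   [S -> x S k]
xxxxxxSkkkkkk => xxxxxxxSkkkkkkk   [S -> x S k]
xxxxxxxSkkkkkkk => xxxxxxxxkkkkkkkk   [S -> x k]

S=>xSk=>xxSkk=>xxxSkkk=>xxxxSkkkk=>xxxxxSkkkkk=>xxxxxxSkkkkkk=>xxxxxxxSkkkkkkk=>xxxxxxxxkkkkkkkk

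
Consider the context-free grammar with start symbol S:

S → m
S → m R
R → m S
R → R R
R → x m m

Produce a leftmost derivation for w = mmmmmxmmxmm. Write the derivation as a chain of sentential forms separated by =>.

S => mR   [S → m R]
mR => mRR   [R → R R]
mRR => mRRR   [R → R R]
mRRR => mmSRR   [R → m S]
mmSRR => mmmRRR   [S → m R]
mmmRRR => mmmmSRR   [R → m S]
mmmmSRR => mmmmmRR   [S → m]
mmmmmRR => mmmmmxmmR   [R → x m m]
mmmmmxmmR => mmmmmxmmxmm   [R → x m m]

S => mR => mRR => mRRR => mmSRR => mmmRRR => mmmmSRR => mmmmmRR => mmmmmxmmR => mmmmmxmmxmm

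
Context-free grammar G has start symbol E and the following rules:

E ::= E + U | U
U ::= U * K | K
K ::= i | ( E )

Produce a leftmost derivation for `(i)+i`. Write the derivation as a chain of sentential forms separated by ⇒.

E⇒E+U⇒U+U⇒K+U⇒(E)+U⇒(U)+U⇒(K)+U⇒(i)+U⇒(i)+K⇒(i)+i

E ⇒ E+U   [E ::= E + U]
E+U ⇒ U+U   [E ::= U]
U+U ⇒ K+U   [U ::= K]
K+U ⇒ (E)+U   [K ::= ( E )]
(E)+U ⇒ (U)+U   [E ::= U]
(U)+U ⇒ (K)+U   [U ::= K]
(K)+U ⇒ (i)+U   [K ::= i]
(i)+U ⇒ (i)+K   [U ::= K]
(i)+K ⇒ (i)+i   [K ::= i]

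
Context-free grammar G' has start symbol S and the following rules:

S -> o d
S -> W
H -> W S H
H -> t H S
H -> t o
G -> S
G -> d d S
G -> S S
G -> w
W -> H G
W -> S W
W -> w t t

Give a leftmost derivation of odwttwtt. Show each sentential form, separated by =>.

S => W   [S -> W]
W => SW   [W -> S W]
SW => WW   [S -> W]
WW => SWW   [W -> S W]
SWW => odWW   [S -> o d]
odWW => odwttW   [W -> w t t]
odwttW => odwttwtt   [W -> w t t]

S=>W=>SW=>WW=>SWW=>odWW=>odwttW=>odwttwtt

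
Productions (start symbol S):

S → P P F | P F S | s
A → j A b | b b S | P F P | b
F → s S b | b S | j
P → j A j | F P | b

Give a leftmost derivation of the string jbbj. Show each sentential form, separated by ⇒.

S ⇒ PPF   [S → P P F]
PPF ⇒ FPPF   [P → F P]
FPPF ⇒ jPPF   [F → j]
jPPF ⇒ jbPF   [P → b]
jbPF ⇒ jbbF   [P → b]
jbbF ⇒ jbbj   [F → j]

S⇒PPF⇒FPPF⇒jPPF⇒jbPF⇒jbbF⇒jbbj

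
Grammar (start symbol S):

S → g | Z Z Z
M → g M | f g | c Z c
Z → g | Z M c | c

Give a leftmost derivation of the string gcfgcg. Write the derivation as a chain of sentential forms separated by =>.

S => ZZZ   [S → Z Z Z]
ZZZ => gZZ   [Z → g]
gZZ => gZMcZ   [Z → Z M c]
gZMcZ => gcMcZ   [Z → c]
gcMcZ => gcfgcZ   [M → f g]
gcfgcZ => gcfgcg   [Z → g]

S => ZZZ => gZZ => gZMcZ => gcMcZ => gcfgcZ => gcfgcg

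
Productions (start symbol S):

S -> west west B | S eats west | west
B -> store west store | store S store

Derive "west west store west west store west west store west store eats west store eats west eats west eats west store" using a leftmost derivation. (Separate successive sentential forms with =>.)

S => west west B => west west store S store => west west store S eats west store => west west store S eats west eats west store => west west store S eats west eats west eats west store => west west store west west B eats west eats west eats west store => west west store west west store S store eats west eats west eats west store => west west store west west store S eats west store eats west eats west eats west store => west west store west west store west west B eats west store eats west eats west eats west store => west west store west west store west west store west store eats west store eats west eats west eats west store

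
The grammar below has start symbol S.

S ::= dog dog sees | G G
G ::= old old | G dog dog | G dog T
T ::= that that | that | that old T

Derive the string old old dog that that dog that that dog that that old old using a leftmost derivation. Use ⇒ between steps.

S ⇒ G G ⇒ G dog T G ⇒ G dog T dog T G ⇒ G dog T dog T dog T G ⇒ old old dog T dog T dog T G ⇒ old old dog that that dog T dog T G ⇒ old old dog that that dog that that dog T G ⇒ old old dog that that dog that that dog that that G ⇒ old old dog that that dog that that dog that that old old

S ⇒ G G   [S ::= G G]
G G ⇒ G dog T G   [G ::= G dog T]
G dog T G ⇒ G dog T dog T G   [G ::= G dog T]
G dog T dog T G ⇒ G dog T dog T dog T G   [G ::= G dog T]
G dog T dog T dog T G ⇒ old old dog T dog T dog T G   [G ::= old old]
old old dog T dog T dog T G ⇒ old old dog that that dog T dog T G   [T ::= that that]
old old dog that that dog T dog T G ⇒ old old dog that that dog that that dog T G   [T ::= that that]
old old dog that that dog that that dog T G ⇒ old old dog that that dog that that dog that that G   [T ::= that that]
old old dog that that dog that that dog that that G ⇒ old old dog that that dog that that dog that that old old   [G ::= old old]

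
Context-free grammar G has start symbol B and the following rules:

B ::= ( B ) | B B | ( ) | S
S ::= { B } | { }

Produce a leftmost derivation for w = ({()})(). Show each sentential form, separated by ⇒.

B ⇒ BB   [B ::= B B]
BB ⇒ (B)B   [B ::= ( B )]
(B)B ⇒ (S)B   [B ::= S]
(S)B ⇒ ({B})B   [S ::= { B }]
({B})B ⇒ ({()})B   [B ::= ( )]
({()})B ⇒ ({()})()   [B ::= ( )]

B⇒BB⇒(B)B⇒(S)B⇒({B})B⇒({()})B⇒({()})()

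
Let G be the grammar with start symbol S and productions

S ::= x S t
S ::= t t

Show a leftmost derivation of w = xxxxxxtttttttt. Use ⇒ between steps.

S ⇒ xSt ⇒ xxStt ⇒ xxxSttt ⇒ xxxxStttt ⇒ xxxxxSttttt ⇒ xxxxxxStttttt ⇒ xxxxxxtttttttt

S ⇒ xSt   [S ::= x S t]
xSt ⇒ xxStt   [S ::= x S t]
xxStt ⇒ xxxSttt   [S ::= x S t]
xxxSttt ⇒ xxxxStttt   [S ::= x S t]
xxxxStttt ⇒ xxxxxSttttt   [S ::= x S t]
xxxxxSttttt ⇒ xxxxxxStttttt   [S ::= x S t]
xxxxxxStttttt ⇒ xxxxxxtttttttt   [S ::= t t]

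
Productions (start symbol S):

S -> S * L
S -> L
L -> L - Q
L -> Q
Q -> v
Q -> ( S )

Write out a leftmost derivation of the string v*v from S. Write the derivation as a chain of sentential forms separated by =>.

S=>S*L=>L*L=>Q*L=>v*L=>v*Q=>v*v

S => S*L   [S -> S * L]
S*L => L*L   [S -> L]
L*L => Q*L   [L -> Q]
Q*L => v*L   [Q -> v]
v*L => v*Q   [L -> Q]
v*Q => v*v   [Q -> v]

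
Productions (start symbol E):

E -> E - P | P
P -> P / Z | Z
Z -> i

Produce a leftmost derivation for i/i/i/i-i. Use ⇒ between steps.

E ⇒ E-P ⇒ P-P ⇒ P/Z-P ⇒ P/Z/Z-P ⇒ P/Z/Z/Z-P ⇒ Z/Z/Z/Z-P ⇒ i/Z/Z/Z-P ⇒ i/i/Z/Z-P ⇒ i/i/i/Z-P ⇒ i/i/i/i-P ⇒ i/i/i/i-Z ⇒ i/i/i/i-i

E ⇒ E-P   [E -> E - P]
E-P ⇒ P-P   [E -> P]
P-P ⇒ P/Z-P   [P -> P / Z]
P/Z-P ⇒ P/Z/Z-P   [P -> P / Z]
P/Z/Z-P ⇒ P/Z/Z/Z-P   [P -> P / Z]
P/Z/Z/Z-P ⇒ Z/Z/Z/Z-P   [P -> Z]
Z/Z/Z/Z-P ⇒ i/Z/Z/Z-P   [Z -> i]
i/Z/Z/Z-P ⇒ i/i/Z/Z-P   [Z -> i]
i/i/Z/Z-P ⇒ i/i/i/Z-P   [Z -> i]
i/i/i/Z-P ⇒ i/i/i/i-P   [Z -> i]
i/i/i/i-P ⇒ i/i/i/i-Z   [P -> Z]
i/i/i/i-Z ⇒ i/i/i/i-i   [Z -> i]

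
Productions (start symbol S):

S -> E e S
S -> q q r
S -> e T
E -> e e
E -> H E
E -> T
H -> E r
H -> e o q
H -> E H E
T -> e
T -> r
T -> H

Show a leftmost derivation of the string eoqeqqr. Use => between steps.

S => EeS => TeS => HeS => eoqeS => eoqeqqr

S => EeS   [S -> E e S]
EeS => TeS   [E -> T]
TeS => HeS   [T -> H]
HeS => eoqeS   [H -> e o q]
eoqeS => eoqeqqr   [S -> q q r]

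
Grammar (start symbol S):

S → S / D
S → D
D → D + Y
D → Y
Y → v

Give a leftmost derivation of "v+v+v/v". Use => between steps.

S => S/D   [S → S / D]
S/D => D/D   [S → D]
D/D => D+Y/D   [D → D + Y]
D+Y/D => D+Y+Y/D   [D → D + Y]
D+Y+Y/D => Y+Y+Y/D   [D → Y]
Y+Y+Y/D => v+Y+Y/D   [Y → v]
v+Y+Y/D => v+v+Y/D   [Y → v]
v+v+Y/D => v+v+v/D   [Y → v]
v+v+v/D => v+v+v/Y   [D → Y]
v+v+v/Y => v+v+v/v   [Y → v]

S=>S/D=>D/D=>D+Y/D=>D+Y+Y/D=>Y+Y+Y/D=>v+Y+Y/D=>v+v+Y/D=>v+v+v/D=>v+v+v/Y=>v+v+v/v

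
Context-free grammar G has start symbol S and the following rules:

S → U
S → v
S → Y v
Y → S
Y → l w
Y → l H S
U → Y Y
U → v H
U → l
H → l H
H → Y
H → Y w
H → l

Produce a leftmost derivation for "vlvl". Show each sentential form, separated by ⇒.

S ⇒ U ⇒ YY ⇒ SY ⇒ UY ⇒ vHY ⇒ vlY ⇒ vlS ⇒ vlU ⇒ vlvH ⇒ vlvl

S ⇒ U   [S → U]
U ⇒ YY   [U → Y Y]
YY ⇒ SY   [Y → S]
SY ⇒ UY   [S → U]
UY ⇒ vHY   [U → v H]
vHY ⇒ vlY   [H → l]
vlY ⇒ vlS   [Y → S]
vlS ⇒ vlU   [S → U]
vlU ⇒ vlvH   [U → v H]
vlvH ⇒ vlvl   [H → l]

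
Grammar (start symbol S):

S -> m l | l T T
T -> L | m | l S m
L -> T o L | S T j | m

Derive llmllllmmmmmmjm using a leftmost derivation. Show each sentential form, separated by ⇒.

S ⇒ lTT ⇒ lLT ⇒ lSTjT ⇒ llTTTjT ⇒ llmTTjT ⇒ llmlSmTjT ⇒ llmllTTmTjT ⇒ llmlllSmTmTjT ⇒ llmllllTTmTmTjT ⇒ llmllllmTmTmTjT ⇒ llmllllmmmTmTjT ⇒ llmllllmmmmmTjT ⇒ llmllllmmmmmmjT ⇒ llmllllmmmmmmjm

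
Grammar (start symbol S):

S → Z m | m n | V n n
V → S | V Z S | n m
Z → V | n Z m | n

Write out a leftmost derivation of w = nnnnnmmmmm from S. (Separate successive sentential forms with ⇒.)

S ⇒ Zm   [S → Z m]
Zm ⇒ nZmm   [Z → n Z m]
nZmm ⇒ nnZmmm   [Z → n Z m]
nnZmmm ⇒ nnnZmmmm   [Z → n Z m]
nnnZmmmm ⇒ nnnnZmmmmm   [Z → n Z m]
nnnnZmmmmm ⇒ nnnnnmmmmm   [Z → n]

S ⇒ Zm ⇒ nZmm ⇒ nnZmmm ⇒ nnnZmmmm ⇒ nnnnZmmmmm ⇒ nnnnnmmmmm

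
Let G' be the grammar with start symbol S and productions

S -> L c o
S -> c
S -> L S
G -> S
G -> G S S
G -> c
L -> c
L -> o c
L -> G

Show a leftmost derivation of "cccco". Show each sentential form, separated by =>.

S => Lco   [S -> L c o]
Lco => Gco   [L -> G]
Gco => GSSco   [G -> G S S]
GSSco => cSSco   [G -> c]
cSSco => ccSco   [S -> c]
ccSco => cccco   [S -> c]

S=>Lco=>Gco=>GSSco=>cSSco=>ccSco=>cccco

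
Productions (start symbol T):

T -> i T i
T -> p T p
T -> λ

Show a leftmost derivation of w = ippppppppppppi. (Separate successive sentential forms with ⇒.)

T ⇒ iTi   [T -> i T i]
iTi ⇒ ipTpi   [T -> p T p]
ipTpi ⇒ ippTppi   [T -> p T p]
ippTppi ⇒ ipppTpppi   [T -> p T p]
ipppTpppi ⇒ ippppTppppi   [T -> p T p]
ippppTppppi ⇒ ipppppTpppppi   [T -> p T p]
ipppppTpppppi ⇒ ippppppTppppppi   [T -> p T p]
ippppppTppppppi ⇒ ippppppppppppi   [T -> λ]

T ⇒ iTi ⇒ ipTpi ⇒ ippTppi ⇒ ipppTpppi ⇒ ippppTppppi ⇒ ipppppTpppppi ⇒ ippppppTppppppi ⇒ ippppppppppppi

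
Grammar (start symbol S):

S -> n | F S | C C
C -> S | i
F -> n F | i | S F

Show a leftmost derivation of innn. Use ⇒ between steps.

S⇒CC⇒SC⇒CCC⇒SCC⇒CCCC⇒iCCC⇒iSCC⇒inCC⇒inSC⇒innC⇒innS⇒innn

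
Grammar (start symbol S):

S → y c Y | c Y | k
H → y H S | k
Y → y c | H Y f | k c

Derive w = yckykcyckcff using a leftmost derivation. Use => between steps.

S => ycY => ycHYf => yckYf => yckHYff => yckyHSYff => yckykSYff => yckykcYYff => yckykcycYff => yckykcyckcff

S => ycY   [S → y c Y]
ycY => ycHYf   [Y → H Y f]
ycHYf => yckYf   [H → k]
yckYf => yckHYff   [Y → H Y f]
yckHYff => yckyHSYff   [H → y H S]
yckyHSYff => yckykSYff   [H → k]
yckykSYff => yckykcYYff   [S → c Y]
yckykcYYff => yckykcycYff   [Y → y c]
yckykcycYff => yckykcyckcff   [Y → k c]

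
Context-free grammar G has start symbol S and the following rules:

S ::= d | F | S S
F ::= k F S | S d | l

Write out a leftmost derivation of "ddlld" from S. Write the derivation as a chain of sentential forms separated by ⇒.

S ⇒ SS ⇒ SSS ⇒ SSSS ⇒ dSSS ⇒ dSSSS ⇒ ddSSS ⇒ ddFSS ⇒ ddlSS ⇒ ddlFS ⇒ ddllS ⇒ ddlld

S ⇒ SS   [S ::= S S]
SS ⇒ SSS   [S ::= S S]
SSS ⇒ SSSS   [S ::= S S]
SSSS ⇒ dSSS   [S ::= d]
dSSS ⇒ dSSSS   [S ::= S S]
dSSSS ⇒ ddSSS   [S ::= d]
ddSSS ⇒ ddFSS   [S ::= F]
ddFSS ⇒ ddlSS   [F ::= l]
ddlSS ⇒ ddlFS   [S ::= F]
ddlFS ⇒ ddllS   [F ::= l]
ddllS ⇒ ddlld   [S ::= d]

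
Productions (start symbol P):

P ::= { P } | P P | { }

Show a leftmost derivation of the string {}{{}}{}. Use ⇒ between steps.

P ⇒ PP ⇒ PPP ⇒ {}PP ⇒ {}{P}P ⇒ {}{{}}P ⇒ {}{{}}{}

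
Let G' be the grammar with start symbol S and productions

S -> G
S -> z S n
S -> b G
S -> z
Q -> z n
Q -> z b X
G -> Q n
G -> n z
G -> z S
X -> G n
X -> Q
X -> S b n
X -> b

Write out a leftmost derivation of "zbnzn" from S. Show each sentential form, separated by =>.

S => zSn => zbGn => zbnzn

S => zSn   [S -> z S n]
zSn => zbGn   [S -> b G]
zbGn => zbnzn   [G -> n z]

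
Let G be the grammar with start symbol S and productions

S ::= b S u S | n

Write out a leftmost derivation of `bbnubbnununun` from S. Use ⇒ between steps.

S ⇒ bSuS ⇒ bbSuSuS ⇒ bbnuSuS ⇒ bbnubSuSuS ⇒ bbnubbSuSuSuS ⇒ bbnubbnuSuSuS ⇒ bbnubbnunuSuS ⇒ bbnubbnununuS ⇒ bbnubbnununun

S ⇒ bSuS   [S ::= b S u S]
bSuS ⇒ bbSuSuS   [S ::= b S u S]
bbSuSuS ⇒ bbnuSuS   [S ::= n]
bbnuSuS ⇒ bbnubSuSuS   [S ::= b S u S]
bbnubSuSuS ⇒ bbnubbSuSuSuS   [S ::= b S u S]
bbnubbSuSuSuS ⇒ bbnubbnuSuSuS   [S ::= n]
bbnubbnuSuSuS ⇒ bbnubbnunuSuS   [S ::= n]
bbnubbnunuSuS ⇒ bbnubbnununuS   [S ::= n]
bbnubbnununuS ⇒ bbnubbnununun   [S ::= n]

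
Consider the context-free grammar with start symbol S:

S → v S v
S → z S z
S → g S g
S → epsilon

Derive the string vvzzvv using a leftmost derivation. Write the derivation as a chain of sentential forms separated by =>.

S => vSv   [S → v S v]
vSv => vvSvv   [S → v S v]
vvSvv => vvzSzvv   [S → z S z]
vvzSzvv => vvzzvv   [S → epsilon]

S=>vSv=>vvSvv=>vvzSzvv=>vvzzvv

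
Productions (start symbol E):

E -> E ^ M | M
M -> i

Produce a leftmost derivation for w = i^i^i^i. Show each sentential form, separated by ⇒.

E ⇒ E^M   [E -> E ^ M]
E^M ⇒ E^M^M   [E -> E ^ M]
E^M^M ⇒ E^M^M^M   [E -> E ^ M]
E^M^M^M ⇒ M^M^M^M   [E -> M]
M^M^M^M ⇒ i^M^M^M   [M -> i]
i^M^M^M ⇒ i^i^M^M   [M -> i]
i^i^M^M ⇒ i^i^i^M   [M -> i]
i^i^i^M ⇒ i^i^i^i   [M -> i]

E ⇒ E^M ⇒ E^M^M ⇒ E^M^M^M ⇒ M^M^M^M ⇒ i^M^M^M ⇒ i^i^M^M ⇒ i^i^i^M ⇒ i^i^i^i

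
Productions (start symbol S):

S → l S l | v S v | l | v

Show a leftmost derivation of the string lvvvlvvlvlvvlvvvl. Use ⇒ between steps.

S⇒lSl⇒lvSvl⇒lvvSvvl⇒lvvvSvvvl⇒lvvvlSlvvvl⇒lvvvlvSvlvvvl⇒lvvvlvvSvvlvvvl⇒lvvvlvvlSlvvlvvvl⇒lvvvlvvlvlvvlvvvl

S ⇒ lSl   [S → l S l]
lSl ⇒ lvSvl   [S → v S v]
lvSvl ⇒ lvvSvvl   [S → v S v]
lvvSvvl ⇒ lvvvSvvvl   [S → v S v]
lvvvSvvvl ⇒ lvvvlSlvvvl   [S → l S l]
lvvvlSlvvvl ⇒ lvvvlvSvlvvvl   [S → v S v]
lvvvlvSvlvvvl ⇒ lvvvlvvSvvlvvvl   [S → v S v]
lvvvlvvSvvlvvvl ⇒ lvvvlvvlSlvvlvvvl   [S → l S l]
lvvvlvvlSlvvlvvvl ⇒ lvvvlvvlvlvvlvvvl   [S → v]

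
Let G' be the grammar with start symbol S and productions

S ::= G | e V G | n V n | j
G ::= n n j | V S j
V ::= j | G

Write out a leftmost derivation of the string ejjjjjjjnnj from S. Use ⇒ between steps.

S ⇒ eVG ⇒ eGG ⇒ eVSjG ⇒ eGSjG ⇒ eVSjSjG ⇒ eGSjSjG ⇒ eVSjSjSjG ⇒ ejSjSjSjG ⇒ ejjjSjSjG ⇒ ejjjjjSjG ⇒ ejjjjjjjG ⇒ ejjjjjjjnnj

S ⇒ eVG   [S ::= e V G]
eVG ⇒ eGG   [V ::= G]
eGG ⇒ eVSjG   [G ::= V S j]
eVSjG ⇒ eGSjG   [V ::= G]
eGSjG ⇒ eVSjSjG   [G ::= V S j]
eVSjSjG ⇒ eGSjSjG   [V ::= G]
eGSjSjG ⇒ eVSjSjSjG   [G ::= V S j]
eVSjSjSjG ⇒ ejSjSjSjG   [V ::= j]
ejSjSjSjG ⇒ ejjjSjSjG   [S ::= j]
ejjjSjSjG ⇒ ejjjjjSjG   [S ::= j]
ejjjjjSjG ⇒ ejjjjjjjG   [S ::= j]
ejjjjjjjG ⇒ ejjjjjjjnnj   [G ::= n n j]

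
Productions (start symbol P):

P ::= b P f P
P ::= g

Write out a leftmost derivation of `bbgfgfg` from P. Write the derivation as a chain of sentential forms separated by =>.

P => bPfP => bbPfPfP => bbgfPfP => bbgfgfP => bbgfgfg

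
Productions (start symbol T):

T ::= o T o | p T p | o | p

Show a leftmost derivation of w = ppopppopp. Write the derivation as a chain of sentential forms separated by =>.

T => pTp   [T ::= p T p]
pTp => ppTpp   [T ::= p T p]
ppTpp => ppoTopp   [T ::= o T o]
ppoTopp => ppopTpopp   [T ::= p T p]
ppopTpopp => ppopppopp   [T ::= p]

T => pTp => ppTpp => ppoTopp => ppopTpopp => ppopppopp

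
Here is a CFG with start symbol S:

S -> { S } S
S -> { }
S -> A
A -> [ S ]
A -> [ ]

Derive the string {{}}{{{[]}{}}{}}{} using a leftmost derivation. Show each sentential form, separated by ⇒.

S⇒{S}S⇒{{}}S⇒{{}}{S}S⇒{{}}{{S}S}S⇒{{}}{{{S}S}S}S⇒{{}}{{{A}S}S}S⇒{{}}{{{[]}S}S}S⇒{{}}{{{[]}{}}S}S⇒{{}}{{{[]}{}}{}}S⇒{{}}{{{[]}{}}{}}{}

S ⇒ {S}S   [S -> { S } S]
{S}S ⇒ {{}}S   [S -> { }]
{{}}S ⇒ {{}}{S}S   [S -> { S } S]
{{}}{S}S ⇒ {{}}{{S}S}S   [S -> { S } S]
{{}}{{S}S}S ⇒ {{}}{{{S}S}S}S   [S -> { S } S]
{{}}{{{S}S}S}S ⇒ {{}}{{{A}S}S}S   [S -> A]
{{}}{{{A}S}S}S ⇒ {{}}{{{[]}S}S}S   [A -> [ ]]
{{}}{{{[]}S}S}S ⇒ {{}}{{{[]}{}}S}S   [S -> { }]
{{}}{{{[]}{}}S}S ⇒ {{}}{{{[]}{}}{}}S   [S -> { }]
{{}}{{{[]}{}}{}}S ⇒ {{}}{{{[]}{}}{}}{}   [S -> { }]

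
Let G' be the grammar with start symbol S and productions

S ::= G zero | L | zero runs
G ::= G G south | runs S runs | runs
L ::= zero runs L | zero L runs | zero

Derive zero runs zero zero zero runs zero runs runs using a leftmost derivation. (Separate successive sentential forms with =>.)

S => L => zero runs L => zero runs zero L runs => zero runs zero zero L runs runs => zero runs zero zero zero runs L runs runs => zero runs zero zero zero runs zero runs runs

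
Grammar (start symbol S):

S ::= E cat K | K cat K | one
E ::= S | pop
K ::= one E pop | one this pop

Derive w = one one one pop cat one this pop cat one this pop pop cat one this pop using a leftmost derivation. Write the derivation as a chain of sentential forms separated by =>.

S => K cat K   [S ::= K cat K]
K cat K => one E pop cat K   [K ::= one E pop]
one E pop cat K => one S pop cat K   [E ::= S]
one S pop cat K => one E cat K pop cat K   [S ::= E cat K]
one E cat K pop cat K => one S cat K pop cat K   [E ::= S]
one S cat K pop cat K => one K cat K cat K pop cat K   [S ::= K cat K]
one K cat K cat K pop cat K => one one E pop cat K cat K pop cat K   [K ::= one E pop]
one one E pop cat K cat K pop cat K => one one S pop cat K cat K pop cat K   [E ::= S]
one one S pop cat K cat K pop cat K => one one one pop cat K cat K pop cat K   [S ::= one]
one one one pop cat K cat K pop cat K => one one one pop cat one this pop cat K pop cat K   [K ::= one this pop]
one one one pop cat one this pop cat K pop cat K => one one one pop cat one this pop cat one this pop pop cat K   [K ::= one this pop]
one one one pop cat one this pop cat one this pop pop cat K => one one one pop cat one this pop cat one this pop pop cat one this pop   [K ::= one this pop]

S => K cat K => one E pop cat K => one S pop cat K => one E cat K pop cat K => one S cat K pop cat K => one K cat K cat K pop cat K => one one E pop cat K cat K pop cat K => one one S pop cat K cat K pop cat K => one one one pop cat K cat K pop cat K => one one one pop cat one this pop cat K pop cat K => one one one pop cat one this pop cat one this pop pop cat K => one one one pop cat one this pop cat one this pop pop cat one this pop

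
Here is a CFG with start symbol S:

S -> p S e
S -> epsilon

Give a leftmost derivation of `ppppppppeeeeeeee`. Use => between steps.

S=>pSe=>ppSee=>pppSeee=>ppppSeeee=>pppppSeeeee=>ppppppSeeeeee=>pppppppSeeeeeee=>ppppppppSeeeeeeee=>ppppppppeeeeeeee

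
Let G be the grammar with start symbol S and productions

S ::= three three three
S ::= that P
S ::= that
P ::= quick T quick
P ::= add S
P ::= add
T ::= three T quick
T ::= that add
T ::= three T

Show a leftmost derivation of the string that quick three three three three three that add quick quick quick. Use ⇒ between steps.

S ⇒ that P ⇒ that quick T quick ⇒ that quick three T quick ⇒ that quick three three T quick quick ⇒ that quick three three three T quick quick ⇒ that quick three three three three T quick quick ⇒ that quick three three three three three T quick quick quick ⇒ that quick three three three three three that add quick quick quick

S ⇒ that P   [S ::= that P]
that P ⇒ that quick T quick   [P ::= quick T quick]
that quick T quick ⇒ that quick three T quick   [T ::= three T]
that quick three T quick ⇒ that quick three three T quick quick   [T ::= three T quick]
that quick three three T quick quick ⇒ that quick three three three T quick quick   [T ::= three T]
that quick three three three T quick quick ⇒ that quick three three three three T quick quick   [T ::= three T]
that quick three three three three T quick quick ⇒ that quick three three three three three T quick quick quick   [T ::= three T quick]
that quick three three three three three T quick quick quick ⇒ that quick three three three three three that add quick quick quick   [T ::= that add]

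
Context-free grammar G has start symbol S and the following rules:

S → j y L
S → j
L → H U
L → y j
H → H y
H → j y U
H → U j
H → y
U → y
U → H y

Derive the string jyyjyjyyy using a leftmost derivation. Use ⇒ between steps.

S⇒jyL⇒jyHU⇒jyUjU⇒jyHyjU⇒jyUjyjU⇒jyyjyjU⇒jyyjyjHy⇒jyyjyjHyy⇒jyyjyjyyy

S ⇒ jyL   [S → j y L]
jyL ⇒ jyHU   [L → H U]
jyHU ⇒ jyUjU   [H → U j]
jyUjU ⇒ jyHyjU   [U → H y]
jyHyjU ⇒ jyUjyjU   [H → U j]
jyUjyjU ⇒ jyyjyjU   [U → y]
jyyjyjU ⇒ jyyjyjHy   [U → H y]
jyyjyjHy ⇒ jyyjyjHyy   [H → H y]
jyyjyjHyy ⇒ jyyjyjyyy   [H → y]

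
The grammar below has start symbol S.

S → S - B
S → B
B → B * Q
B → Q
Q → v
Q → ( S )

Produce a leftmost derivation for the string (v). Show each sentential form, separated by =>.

S => B   [S → B]
B => Q   [B → Q]
Q => (S)   [Q → ( S )]
(S) => (B)   [S → B]
(B) => (Q)   [B → Q]
(Q) => (v)   [Q → v]

S => B => Q => (S) => (B) => (Q) => (v)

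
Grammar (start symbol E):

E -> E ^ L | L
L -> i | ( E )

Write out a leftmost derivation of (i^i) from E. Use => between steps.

E => L => (E) => (E^L) => (L^L) => (i^L) => (i^i)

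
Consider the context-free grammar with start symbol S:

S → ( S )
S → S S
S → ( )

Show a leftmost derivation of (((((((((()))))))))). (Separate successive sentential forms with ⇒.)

S ⇒ (S)   [S → ( S )]
(S) ⇒ ((S))   [S → ( S )]
((S)) ⇒ (((S)))   [S → ( S )]
(((S))) ⇒ ((((S))))   [S → ( S )]
((((S)))) ⇒ (((((S)))))   [S → ( S )]
(((((S))))) ⇒ ((((((S))))))   [S → ( S )]
((((((S)))))) ⇒ (((((((S)))))))   [S → ( S )]
(((((((S))))))) ⇒ ((((((((S))))))))   [S → ( S )]
((((((((S)))))))) ⇒ (((((((((S)))))))))   [S → ( S )]
(((((((((S))))))))) ⇒ (((((((((())))))))))   [S → ( )]

S ⇒ (S) ⇒ ((S)) ⇒ (((S))) ⇒ ((((S)))) ⇒ (((((S))))) ⇒ ((((((S)))))) ⇒ (((((((S))))))) ⇒ ((((((((S)))))))) ⇒ (((((((((S))))))))) ⇒ (((((((((())))))))))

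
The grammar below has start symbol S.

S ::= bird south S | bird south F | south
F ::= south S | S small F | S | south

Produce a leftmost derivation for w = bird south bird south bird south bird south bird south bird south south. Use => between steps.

S => bird south S => bird south bird south S => bird south bird south bird south S => bird south bird south bird south bird south S => bird south bird south bird south bird south bird south S => bird south bird south bird south bird south bird south bird south S => bird south bird south bird south bird south bird south bird south south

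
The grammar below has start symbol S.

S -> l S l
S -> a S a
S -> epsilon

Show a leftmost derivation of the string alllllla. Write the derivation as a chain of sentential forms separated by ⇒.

S ⇒ aSa   [S -> a S a]
aSa ⇒ alSla   [S -> l S l]
alSla ⇒ allSlla   [S -> l S l]
allSlla ⇒ alllSllla   [S -> l S l]
alllSllla ⇒ alllllla   [S -> epsilon]

S ⇒ aSa ⇒ alSla ⇒ allSlla ⇒ alllSllla ⇒ alllllla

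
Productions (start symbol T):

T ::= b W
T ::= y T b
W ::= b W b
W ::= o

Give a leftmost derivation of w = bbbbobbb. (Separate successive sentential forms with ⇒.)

T ⇒ bW ⇒ bbWb ⇒ bbbWbb ⇒ bbbbWbbb ⇒ bbbbobbb

T ⇒ bW   [T ::= b W]
bW ⇒ bbWb   [W ::= b W b]
bbWb ⇒ bbbWbb   [W ::= b W b]
bbbWbb ⇒ bbbbWbbb   [W ::= b W b]
bbbbWbbb ⇒ bbbbobbb   [W ::= o]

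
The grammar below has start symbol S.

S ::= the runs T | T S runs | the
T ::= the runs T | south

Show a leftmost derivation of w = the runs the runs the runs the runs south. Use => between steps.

S => the runs T   [S ::= the runs T]
the runs T => the runs the runs T   [T ::= the runs T]
the runs the runs T => the runs the runs the runs T   [T ::= the runs T]
the runs the runs the runs T => the runs the runs the runs the runs T   [T ::= the runs T]
the runs the runs the runs the runs T => the runs the runs the runs the runs south   [T ::= south]

S => the runs T => the runs the runs T => the runs the runs the runs T => the runs the runs the runs the runs T => the runs the runs the runs the runs south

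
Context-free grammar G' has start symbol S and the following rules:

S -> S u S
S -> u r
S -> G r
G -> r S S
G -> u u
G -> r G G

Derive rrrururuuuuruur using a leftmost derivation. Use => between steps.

S => SuS => GruS => rGGruS => rrGGGruS => rrrSSGGruS => rrrurSGGruS => rrrururGGruS => rrrururuuGruS => rrrururuuuuruS => rrrururuuuuruur

S => SuS   [S -> S u S]
SuS => GruS   [S -> G r]
GruS => rGGruS   [G -> r G G]
rGGruS => rrGGGruS   [G -> r G G]
rrGGGruS => rrrSSGGruS   [G -> r S S]
rrrSSGGruS => rrrurSGGruS   [S -> u r]
rrrurSGGruS => rrrururGGruS   [S -> u r]
rrrururGGruS => rrrururuuGruS   [G -> u u]
rrrururuuGruS => rrrururuuuuruS   [G -> u u]
rrrururuuuuruS => rrrururuuuuruur   [S -> u r]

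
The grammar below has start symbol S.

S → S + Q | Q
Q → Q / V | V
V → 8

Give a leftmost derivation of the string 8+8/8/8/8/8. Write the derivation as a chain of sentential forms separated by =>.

S=>S+Q=>Q+Q=>V+Q=>8+Q=>8+Q/V=>8+Q/V/V=>8+Q/V/V/V=>8+Q/V/V/V/V=>8+V/V/V/V/V=>8+8/V/V/V/V=>8+8/8/V/V/V=>8+8/8/8/V/V=>8+8/8/8/8/V=>8+8/8/8/8/8

S => S+Q   [S → S + Q]
S+Q => Q+Q   [S → Q]
Q+Q => V+Q   [Q → V]
V+Q => 8+Q   [V → 8]
8+Q => 8+Q/V   [Q → Q / V]
8+Q/V => 8+Q/V/V   [Q → Q / V]
8+Q/V/V => 8+Q/V/V/V   [Q → Q / V]
8+Q/V/V/V => 8+Q/V/V/V/V   [Q → Q / V]
8+Q/V/V/V/V => 8+V/V/V/V/V   [Q → V]
8+V/V/V/V/V => 8+8/V/V/V/V   [V → 8]
8+8/V/V/V/V => 8+8/8/V/V/V   [V → 8]
8+8/8/V/V/V => 8+8/8/8/V/V   [V → 8]
8+8/8/8/V/V => 8+8/8/8/8/V   [V → 8]
8+8/8/8/8/V => 8+8/8/8/8/8   [V → 8]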